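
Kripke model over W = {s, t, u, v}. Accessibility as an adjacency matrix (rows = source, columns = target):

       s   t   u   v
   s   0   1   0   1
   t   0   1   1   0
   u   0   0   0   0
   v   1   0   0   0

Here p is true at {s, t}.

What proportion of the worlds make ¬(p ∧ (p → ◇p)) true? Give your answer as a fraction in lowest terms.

1/2

s: p ∧ (p → ◇p) is T. ✗
t: p ∧ (p → ◇p) is T. ✗
u: p ∧ (p → ◇p) is F. ✓
v: p ∧ (p → ◇p) is F. ✓
That's 2 of 4 worlds, so 2/4 = 1/2.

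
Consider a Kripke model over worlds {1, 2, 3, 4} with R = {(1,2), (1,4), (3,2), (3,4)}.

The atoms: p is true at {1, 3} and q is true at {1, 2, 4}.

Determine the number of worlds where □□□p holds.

1: successors {2, 4}; □□p there: 2:T, 4:T. ✓
2: no successors, so □□□p holds vacuously. ✓
3: successors {2, 4}; □□p there: 2:T, 4:T. ✓
4: no successors, so □□□p holds vacuously. ✓
Satisfying worlds: {1, 2, 3, 4}.

4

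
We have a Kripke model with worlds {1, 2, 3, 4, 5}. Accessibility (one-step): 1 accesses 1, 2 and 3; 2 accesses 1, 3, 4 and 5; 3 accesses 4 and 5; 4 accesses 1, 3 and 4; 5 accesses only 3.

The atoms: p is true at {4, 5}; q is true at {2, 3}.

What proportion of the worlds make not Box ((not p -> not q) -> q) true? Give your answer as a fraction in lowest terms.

4/5

1: Box ((not p -> not q) -> q) is F. ✓
2: Box ((not p -> not q) -> q) is F. ✓
3: Box ((not p -> not q) -> q) is F. ✓
4: Box ((not p -> not q) -> q) is F. ✓
5: Box ((not p -> not q) -> q) is T. ✗
That's 4 of 5 worlds, so 4/5.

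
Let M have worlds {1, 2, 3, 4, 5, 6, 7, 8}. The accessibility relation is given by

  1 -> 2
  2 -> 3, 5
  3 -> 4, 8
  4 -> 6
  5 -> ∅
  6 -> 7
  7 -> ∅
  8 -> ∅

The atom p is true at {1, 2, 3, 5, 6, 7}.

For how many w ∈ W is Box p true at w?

1: successors {2}; p there: 2:T. ✓
2: successors {3, 5}; p there: 3:T, 5:T. ✓
3: successors {4, 8}; p there: 4:F, 8:F. ✗
4: successors {6}; p there: 6:T. ✓
5: no successors, so Box p holds vacuously. ✓
6: successors {7}; p there: 7:T. ✓
7: no successors, so Box p holds vacuously. ✓
8: no successors, so Box p holds vacuously. ✓
Satisfying worlds: {1, 2, 4, 5, 6, 7, 8}.

7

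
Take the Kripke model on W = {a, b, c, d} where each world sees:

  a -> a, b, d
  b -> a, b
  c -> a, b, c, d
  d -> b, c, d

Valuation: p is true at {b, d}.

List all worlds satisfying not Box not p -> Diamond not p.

{a, b, c, d}

a: not Box not p is T, Diamond not p is T. ✓
b: not Box not p is T, Diamond not p is T. ✓
c: not Box not p is T, Diamond not p is T. ✓
d: not Box not p is T, Diamond not p is T. ✓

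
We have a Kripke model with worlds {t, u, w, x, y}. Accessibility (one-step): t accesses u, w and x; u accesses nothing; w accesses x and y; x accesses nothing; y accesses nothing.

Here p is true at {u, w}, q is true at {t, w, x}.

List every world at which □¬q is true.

{u, x, y}

t: successors {u, w, x}; ¬q there: u:T, w:F, x:F. ✗
u: no successors, so □¬q holds vacuously. ✓
w: successors {x, y}; ¬q there: x:F, y:T. ✗
x: no successors, so □¬q holds vacuously. ✓
y: no successors, so □¬q holds vacuously. ✓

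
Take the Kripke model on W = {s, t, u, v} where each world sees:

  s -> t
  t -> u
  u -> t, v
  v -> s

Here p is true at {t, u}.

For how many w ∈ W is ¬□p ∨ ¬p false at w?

1

s: ¬□p is F, ¬p is T. ✓
t: ¬□p is F, ¬p is F. ✗
u: ¬□p is T, ¬p is F. ✓
v: ¬□p is T, ¬p is T. ✓
Satisfying worlds: {s, u, v}.
So ¬□p ∨ ¬p fails at the other 1 world.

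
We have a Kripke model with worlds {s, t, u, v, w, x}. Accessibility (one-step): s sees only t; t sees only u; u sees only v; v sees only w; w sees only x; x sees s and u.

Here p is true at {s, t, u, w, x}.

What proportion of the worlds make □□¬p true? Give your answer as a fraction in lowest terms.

s: successors {t}; □¬p there: t:F. ✗
t: successors {u}; □¬p there: u:T. ✓
u: successors {v}; □¬p there: v:F. ✗
v: successors {w}; □¬p there: w:F. ✗
w: successors {x}; □¬p there: x:F. ✗
x: successors {s, u}; □¬p there: s:F, u:T. ✗
That's 1 of 6 worlds, so 1/6.

1/6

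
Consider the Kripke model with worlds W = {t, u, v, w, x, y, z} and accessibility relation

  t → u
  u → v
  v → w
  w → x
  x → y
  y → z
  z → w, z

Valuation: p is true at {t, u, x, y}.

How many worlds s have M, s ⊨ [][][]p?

t: successors {u}; [][]p there: u:F. ✗
u: successors {v}; [][]p there: v:T. ✓
v: successors {w}; [][]p there: w:T. ✓
w: successors {x}; [][]p there: x:F. ✗
x: successors {y}; [][]p there: y:F. ✗
y: successors {z}; [][]p there: z:F. ✗
z: successors {w, z}; [][]p there: w:T, z:F. ✗
Satisfying worlds: {u, v}.

2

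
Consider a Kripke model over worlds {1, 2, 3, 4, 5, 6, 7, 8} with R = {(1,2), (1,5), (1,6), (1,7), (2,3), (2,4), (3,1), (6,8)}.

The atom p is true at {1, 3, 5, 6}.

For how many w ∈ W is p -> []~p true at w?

6

1: p is T, []~p is F. ✗
2: p is F, []~p is F. ✓
3: p is T, []~p is F. ✗
4: p is F, []~p is T. ✓
5: p is T, []~p is T. ✓
6: p is T, []~p is T. ✓
7: p is F, []~p is T. ✓
8: p is F, []~p is T. ✓
Satisfying worlds: {2, 4, 5, 6, 7, 8}.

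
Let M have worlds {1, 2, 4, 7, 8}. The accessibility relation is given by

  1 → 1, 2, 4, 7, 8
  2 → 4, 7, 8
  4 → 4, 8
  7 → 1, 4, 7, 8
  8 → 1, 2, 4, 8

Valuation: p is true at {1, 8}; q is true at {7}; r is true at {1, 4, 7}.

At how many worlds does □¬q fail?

3

1: successors {1, 2, 4, 7, 8}; ¬q there: 1:T, 2:T, 4:T, 7:F, 8:T. ✗
2: successors {4, 7, 8}; ¬q there: 4:T, 7:F, 8:T. ✗
4: successors {4, 8}; ¬q there: 4:T, 8:T. ✓
7: successors {1, 4, 7, 8}; ¬q there: 1:T, 4:T, 7:F, 8:T. ✗
8: successors {1, 2, 4, 8}; ¬q there: 1:T, 2:T, 4:T, 8:T. ✓
Satisfying worlds: {4, 8}.
So □¬q fails at the other 3 worlds.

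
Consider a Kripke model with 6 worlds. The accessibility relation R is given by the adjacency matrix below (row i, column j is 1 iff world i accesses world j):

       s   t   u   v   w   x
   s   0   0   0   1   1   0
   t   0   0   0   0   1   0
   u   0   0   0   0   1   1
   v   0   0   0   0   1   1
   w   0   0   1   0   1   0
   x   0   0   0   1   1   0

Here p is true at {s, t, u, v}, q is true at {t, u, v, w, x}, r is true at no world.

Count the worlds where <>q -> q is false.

1

s: <>q is T, q is F. ✗
t: <>q is T, q is T. ✓
u: <>q is T, q is T. ✓
v: <>q is T, q is T. ✓
w: <>q is T, q is T. ✓
x: <>q is T, q is T. ✓
Satisfying worlds: {t, u, v, w, x}.
So <>q -> q fails at the other 1 world.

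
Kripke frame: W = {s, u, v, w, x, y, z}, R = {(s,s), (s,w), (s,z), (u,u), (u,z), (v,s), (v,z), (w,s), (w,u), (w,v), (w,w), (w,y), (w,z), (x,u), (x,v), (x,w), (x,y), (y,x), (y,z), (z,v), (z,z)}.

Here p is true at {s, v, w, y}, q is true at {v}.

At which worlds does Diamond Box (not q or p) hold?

s: successors {s, w, z}; Box (not q or p) there: s:T, w:T, z:T. ✓
u: successors {u, z}; Box (not q or p) there: u:T, z:T. ✓
v: successors {s, z}; Box (not q or p) there: s:T, z:T. ✓
w: successors {s, u, v, w, y, z}; Box (not q or p) there: s:T, u:T, v:T, w:T, y:T, z:T. ✓
x: successors {u, v, w, y}; Box (not q or p) there: u:T, v:T, w:T, y:T. ✓
y: successors {x, z}; Box (not q or p) there: x:T, z:T. ✓
z: successors {v, z}; Box (not q or p) there: v:T, z:T. ✓

{s, u, v, w, x, y, z}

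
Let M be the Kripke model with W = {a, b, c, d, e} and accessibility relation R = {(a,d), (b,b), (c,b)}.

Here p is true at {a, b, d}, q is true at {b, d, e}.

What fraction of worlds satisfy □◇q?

4/5

a: successors {d}; ◇q there: d:F. ✗
b: successors {b}; ◇q there: b:T. ✓
c: successors {b}; ◇q there: b:T. ✓
d: no successors, so □◇q holds vacuously. ✓
e: no successors, so □◇q holds vacuously. ✓
That's 4 of 5 worlds, so 4/5.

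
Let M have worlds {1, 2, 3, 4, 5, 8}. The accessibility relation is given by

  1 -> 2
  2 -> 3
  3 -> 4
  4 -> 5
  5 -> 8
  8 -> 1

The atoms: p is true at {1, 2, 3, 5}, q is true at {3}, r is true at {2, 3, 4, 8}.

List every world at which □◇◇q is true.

1: successors {2}; ◇◇q there: 2:F. ✗
2: successors {3}; ◇◇q there: 3:F. ✗
3: successors {4}; ◇◇q there: 4:F. ✗
4: successors {5}; ◇◇q there: 5:F. ✗
5: successors {8}; ◇◇q there: 8:F. ✗
8: successors {1}; ◇◇q there: 1:T. ✓

{8}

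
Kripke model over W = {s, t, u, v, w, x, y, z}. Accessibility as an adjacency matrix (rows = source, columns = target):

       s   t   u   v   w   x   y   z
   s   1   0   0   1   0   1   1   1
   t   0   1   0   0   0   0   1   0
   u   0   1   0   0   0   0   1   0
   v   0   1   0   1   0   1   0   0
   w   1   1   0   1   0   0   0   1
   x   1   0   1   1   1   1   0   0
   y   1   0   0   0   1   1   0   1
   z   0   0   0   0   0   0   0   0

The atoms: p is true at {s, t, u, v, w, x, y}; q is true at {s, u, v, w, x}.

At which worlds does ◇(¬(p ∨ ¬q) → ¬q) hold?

s: successors {s, v, x, y, z}; ¬(p ∨ ¬q) → ¬q there: s:T, v:T, x:T, y:T, z:T. ✓
t: successors {t, y}; ¬(p ∨ ¬q) → ¬q there: t:T, y:T. ✓
u: successors {t, y}; ¬(p ∨ ¬q) → ¬q there: t:T, y:T. ✓
v: successors {t, v, x}; ¬(p ∨ ¬q) → ¬q there: t:T, v:T, x:T. ✓
w: successors {s, t, v, z}; ¬(p ∨ ¬q) → ¬q there: s:T, t:T, v:T, z:T. ✓
x: successors {s, u, v, w, x}; ¬(p ∨ ¬q) → ¬q there: s:T, u:T, v:T, w:T, x:T. ✓
y: successors {s, w, x, z}; ¬(p ∨ ¬q) → ¬q there: s:T, w:T, x:T, z:T. ✓
z: no successors, so ◇(¬(p ∨ ¬q) → ¬q) fails. ✗

{s, t, u, v, w, x, y}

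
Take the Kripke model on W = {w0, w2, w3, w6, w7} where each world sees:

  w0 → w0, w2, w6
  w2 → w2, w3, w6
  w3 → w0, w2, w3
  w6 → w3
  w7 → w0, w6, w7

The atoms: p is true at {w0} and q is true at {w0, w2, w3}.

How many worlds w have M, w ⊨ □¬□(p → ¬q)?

1

w0: successors {w0, w2, w6}; ¬□(p → ¬q) there: w0:T, w2:F, w6:F. ✗
w2: successors {w2, w3, w6}; ¬□(p → ¬q) there: w2:F, w3:T, w6:F. ✗
w3: successors {w0, w2, w3}; ¬□(p → ¬q) there: w0:T, w2:F, w3:T. ✗
w6: successors {w3}; ¬□(p → ¬q) there: w3:T. ✓
w7: successors {w0, w6, w7}; ¬□(p → ¬q) there: w0:T, w6:F, w7:T. ✗
Satisfying worlds: {w6}.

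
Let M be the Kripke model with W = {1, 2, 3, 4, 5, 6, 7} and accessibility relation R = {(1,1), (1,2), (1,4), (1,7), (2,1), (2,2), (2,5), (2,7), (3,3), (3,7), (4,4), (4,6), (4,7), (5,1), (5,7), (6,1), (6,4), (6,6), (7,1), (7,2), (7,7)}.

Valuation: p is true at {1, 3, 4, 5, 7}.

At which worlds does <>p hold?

1: successors {1, 2, 4, 7}; p there: 1:T, 2:F, 4:T, 7:T. ✓
2: successors {1, 2, 5, 7}; p there: 1:T, 2:F, 5:T, 7:T. ✓
3: successors {3, 7}; p there: 3:T, 7:T. ✓
4: successors {4, 6, 7}; p there: 4:T, 6:F, 7:T. ✓
5: successors {1, 7}; p there: 1:T, 7:T. ✓
6: successors {1, 4, 6}; p there: 1:T, 4:T, 6:F. ✓
7: successors {1, 2, 7}; p there: 1:T, 2:F, 7:T. ✓

{1, 2, 3, 4, 5, 6, 7}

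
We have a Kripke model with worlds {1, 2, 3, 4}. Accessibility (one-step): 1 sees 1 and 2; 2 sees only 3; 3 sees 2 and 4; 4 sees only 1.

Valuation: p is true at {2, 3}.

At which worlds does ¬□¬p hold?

{1, 2, 3}

1: □¬p is F. ✓
2: □¬p is F. ✓
3: □¬p is F. ✓
4: □¬p is T. ✗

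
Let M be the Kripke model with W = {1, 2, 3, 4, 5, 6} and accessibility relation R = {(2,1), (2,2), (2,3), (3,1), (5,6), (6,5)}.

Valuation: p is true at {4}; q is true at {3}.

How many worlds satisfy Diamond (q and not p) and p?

0

1: Diamond (q and not p) is F, p is F. ✗
2: Diamond (q and not p) is T, p is F. ✗
3: Diamond (q and not p) is F, p is F. ✗
4: Diamond (q and not p) is F, p is T. ✗
5: Diamond (q and not p) is F, p is F. ✗
6: Diamond (q and not p) is F, p is F. ✗
Satisfying worlds: ∅.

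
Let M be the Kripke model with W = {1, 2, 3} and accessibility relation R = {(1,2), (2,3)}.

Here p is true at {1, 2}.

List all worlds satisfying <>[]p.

1: successors {2}; []p there: 2:F. ✗
2: successors {3}; []p there: 3:T. ✓
3: no successors, so <>[]p fails. ✗

{2}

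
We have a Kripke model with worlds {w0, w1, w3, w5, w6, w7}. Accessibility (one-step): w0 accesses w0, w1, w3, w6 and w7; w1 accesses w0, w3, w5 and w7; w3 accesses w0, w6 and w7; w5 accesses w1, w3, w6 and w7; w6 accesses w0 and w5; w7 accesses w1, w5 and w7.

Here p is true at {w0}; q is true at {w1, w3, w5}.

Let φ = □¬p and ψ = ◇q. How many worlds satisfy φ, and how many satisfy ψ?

For □¬p:
w0: successors {w0, w1, w3, w6, w7}; ¬p there: w0:F, w1:T, w3:T, w6:T, w7:T. ✗
w1: successors {w0, w3, w5, w7}; ¬p there: w0:F, w3:T, w5:T, w7:T. ✗
w3: successors {w0, w6, w7}; ¬p there: w0:F, w6:T, w7:T. ✗
w5: successors {w1, w3, w6, w7}; ¬p there: w1:T, w3:T, w6:T, w7:T. ✓
w6: successors {w0, w5}; ¬p there: w0:F, w5:T. ✗
w7: successors {w1, w5, w7}; ¬p there: w1:T, w5:T, w7:T. ✓
— 2 worlds.
For ◇q:
w0: successors {w0, w1, w3, w6, w7}; q there: w0:F, w1:T, w3:T, w6:F, w7:F. ✓
w1: successors {w0, w3, w5, w7}; q there: w0:F, w3:T, w5:T, w7:F. ✓
w3: successors {w0, w6, w7}; q there: w0:F, w6:F, w7:F. ✗
w5: successors {w1, w3, w6, w7}; q there: w1:T, w3:T, w6:F, w7:F. ✓
w6: successors {w0, w5}; q there: w0:F, w5:T. ✓
w7: successors {w1, w5, w7}; q there: w1:T, w5:T, w7:F. ✓
— 5 worlds.

2 and 5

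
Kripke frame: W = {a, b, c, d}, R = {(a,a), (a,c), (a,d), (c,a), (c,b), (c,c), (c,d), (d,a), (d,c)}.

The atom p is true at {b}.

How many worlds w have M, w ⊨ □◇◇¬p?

3

a: successors {a, c, d}; ◇◇¬p there: a:T, c:T, d:T. ✓
b: no successors, so □◇◇¬p holds vacuously. ✓
c: successors {a, b, c, d}; ◇◇¬p there: a:T, b:F, c:T, d:T. ✗
d: successors {a, c}; ◇◇¬p there: a:T, c:T. ✓
Satisfying worlds: {a, b, d}.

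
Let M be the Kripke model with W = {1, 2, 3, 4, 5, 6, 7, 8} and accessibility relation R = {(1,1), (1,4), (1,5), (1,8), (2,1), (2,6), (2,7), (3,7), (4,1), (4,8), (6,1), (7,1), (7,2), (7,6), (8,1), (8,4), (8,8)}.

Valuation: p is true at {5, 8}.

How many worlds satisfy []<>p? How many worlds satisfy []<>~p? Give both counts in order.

4 and 7

For []<>p:
1: successors {1, 4, 5, 8}; <>p there: 1:T, 4:T, 5:F, 8:T. ✗
2: successors {1, 6, 7}; <>p there: 1:T, 6:F, 7:F. ✗
3: successors {7}; <>p there: 7:F. ✗
4: successors {1, 8}; <>p there: 1:T, 8:T. ✓
5: no successors, so []<>p holds vacuously. ✓
6: successors {1}; <>p there: 1:T. ✓
7: successors {1, 2, 6}; <>p there: 1:T, 2:F, 6:F. ✗
8: successors {1, 4, 8}; <>p there: 1:T, 4:T, 8:T. ✓
— 4 worlds.
For []<>~p:
1: successors {1, 4, 5, 8}; <>~p there: 1:T, 4:T, 5:F, 8:T. ✗
2: successors {1, 6, 7}; <>~p there: 1:T, 6:T, 7:T. ✓
3: successors {7}; <>~p there: 7:T. ✓
4: successors {1, 8}; <>~p there: 1:T, 8:T. ✓
5: no successors, so []<>~p holds vacuously. ✓
6: successors {1}; <>~p there: 1:T. ✓
7: successors {1, 2, 6}; <>~p there: 1:T, 2:T, 6:T. ✓
8: successors {1, 4, 8}; <>~p there: 1:T, 4:T, 8:T. ✓
— 7 worlds.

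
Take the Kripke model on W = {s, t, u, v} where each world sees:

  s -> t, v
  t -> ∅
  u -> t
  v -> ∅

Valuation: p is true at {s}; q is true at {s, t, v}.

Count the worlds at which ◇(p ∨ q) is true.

2

s: successors {t, v}; p ∨ q there: t:T, v:T. ✓
t: no successors, so ◇(p ∨ q) fails. ✗
u: successors {t}; p ∨ q there: t:T. ✓
v: no successors, so ◇(p ∨ q) fails. ✗
Satisfying worlds: {s, u}.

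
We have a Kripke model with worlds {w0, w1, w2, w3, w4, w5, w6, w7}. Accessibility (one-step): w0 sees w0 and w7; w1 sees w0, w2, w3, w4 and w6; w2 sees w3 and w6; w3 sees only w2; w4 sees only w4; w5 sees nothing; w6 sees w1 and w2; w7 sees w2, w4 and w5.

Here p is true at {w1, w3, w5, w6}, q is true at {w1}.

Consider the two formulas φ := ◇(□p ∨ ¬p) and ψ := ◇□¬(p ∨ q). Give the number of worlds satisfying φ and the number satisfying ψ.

6 and 5

For ◇(□p ∨ ¬p):
w0: successors {w0, w7}; □p ∨ ¬p there: w0:T, w7:T. ✓
w1: successors {w0, w2, w3, w4, w6}; □p ∨ ¬p there: w0:T, w2:T, w3:F, w4:T, w6:F. ✓
w2: successors {w3, w6}; □p ∨ ¬p there: w3:F, w6:F. ✗
w3: successors {w2}; □p ∨ ¬p there: w2:T. ✓
w4: successors {w4}; □p ∨ ¬p there: w4:T. ✓
w5: no successors, so ◇(□p ∨ ¬p) fails. ✗
w6: successors {w1, w2}; □p ∨ ¬p there: w1:F, w2:T. ✓
w7: successors {w2, w4, w5}; □p ∨ ¬p there: w2:T, w4:T, w5:T. ✓
— 6 worlds.
For ◇□¬(p ∨ q):
w0: successors {w0, w7}; □¬(p ∨ q) there: w0:T, w7:F. ✓
w1: successors {w0, w2, w3, w4, w6}; □¬(p ∨ q) there: w0:T, w2:F, w3:T, w4:T, w6:F. ✓
w2: successors {w3, w6}; □¬(p ∨ q) there: w3:T, w6:F. ✓
w3: successors {w2}; □¬(p ∨ q) there: w2:F. ✗
w4: successors {w4}; □¬(p ∨ q) there: w4:T. ✓
w5: no successors, so ◇□¬(p ∨ q) fails. ✗
w6: successors {w1, w2}; □¬(p ∨ q) there: w1:F, w2:F. ✗
w7: successors {w2, w4, w5}; □¬(p ∨ q) there: w2:F, w4:T, w5:T. ✓
— 5 worlds.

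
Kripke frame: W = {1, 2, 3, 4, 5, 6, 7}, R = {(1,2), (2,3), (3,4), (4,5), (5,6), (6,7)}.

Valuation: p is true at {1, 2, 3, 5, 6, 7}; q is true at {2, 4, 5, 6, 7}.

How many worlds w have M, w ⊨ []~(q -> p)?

1: successors {2}; ~(q -> p) there: 2:F. ✗
2: successors {3}; ~(q -> p) there: 3:F. ✗
3: successors {4}; ~(q -> p) there: 4:T. ✓
4: successors {5}; ~(q -> p) there: 5:F. ✗
5: successors {6}; ~(q -> p) there: 6:F. ✗
6: successors {7}; ~(q -> p) there: 7:F. ✗
7: no successors, so []~(q -> p) holds vacuously. ✓
Satisfying worlds: {3, 7}.

2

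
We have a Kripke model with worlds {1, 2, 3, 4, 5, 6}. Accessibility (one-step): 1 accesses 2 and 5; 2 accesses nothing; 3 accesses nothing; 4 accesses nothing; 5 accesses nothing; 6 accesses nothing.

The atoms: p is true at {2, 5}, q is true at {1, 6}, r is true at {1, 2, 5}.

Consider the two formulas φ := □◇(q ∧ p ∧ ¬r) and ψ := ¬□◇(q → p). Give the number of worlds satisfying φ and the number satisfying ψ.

For □◇(q ∧ p ∧ ¬r):
1: successors {2, 5}; ◇(q ∧ p ∧ ¬r) there: 2:F, 5:F. ✗
2: no successors, so □◇(q ∧ p ∧ ¬r) holds vacuously. ✓
3: no successors, so □◇(q ∧ p ∧ ¬r) holds vacuously. ✓
4: no successors, so □◇(q ∧ p ∧ ¬r) holds vacuously. ✓
5: no successors, so □◇(q ∧ p ∧ ¬r) holds vacuously. ✓
6: no successors, so □◇(q ∧ p ∧ ¬r) holds vacuously. ✓
— 5 worlds.
For ¬□◇(q → p):
1: □◇(q → p) is F. ✓
2: □◇(q → p) is T. ✗
3: □◇(q → p) is T. ✗
4: □◇(q → p) is T. ✗
5: □◇(q → p) is T. ✗
6: □◇(q → p) is T. ✗
— 1 world.

5 and 1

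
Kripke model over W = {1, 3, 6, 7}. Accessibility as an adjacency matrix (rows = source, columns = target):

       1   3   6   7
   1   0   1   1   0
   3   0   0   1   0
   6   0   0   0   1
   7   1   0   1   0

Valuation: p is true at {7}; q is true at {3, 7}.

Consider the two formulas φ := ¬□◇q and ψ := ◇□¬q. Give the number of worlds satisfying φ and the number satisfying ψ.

For ¬□◇q:
1: □◇q is F. ✓
3: □◇q is T. ✗
6: □◇q is F. ✓
7: □◇q is T. ✗
— 2 worlds.
For ◇□¬q:
1: successors {3, 6}; □¬q there: 3:T, 6:F. ✓
3: successors {6}; □¬q there: 6:F. ✗
6: successors {7}; □¬q there: 7:T. ✓
7: successors {1, 6}; □¬q there: 1:F, 6:F. ✗
— 2 worlds.

2 and 2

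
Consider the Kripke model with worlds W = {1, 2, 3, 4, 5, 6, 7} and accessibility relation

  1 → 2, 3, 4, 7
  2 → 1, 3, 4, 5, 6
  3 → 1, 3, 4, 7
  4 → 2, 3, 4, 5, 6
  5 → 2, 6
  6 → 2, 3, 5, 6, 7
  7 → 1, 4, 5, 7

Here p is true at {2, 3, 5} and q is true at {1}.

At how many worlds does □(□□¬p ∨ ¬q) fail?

1: successors {2, 3, 4, 7}; □□¬p ∨ ¬q there: 2:T, 3:T, 4:T, 7:T. ✓
2: successors {1, 3, 4, 5, 6}; □□¬p ∨ ¬q there: 1:F, 3:T, 4:T, 5:T, 6:T. ✗
3: successors {1, 3, 4, 7}; □□¬p ∨ ¬q there: 1:F, 3:T, 4:T, 7:T. ✗
4: successors {2, 3, 4, 5, 6}; □□¬p ∨ ¬q there: 2:T, 3:T, 4:T, 5:T, 6:T. ✓
5: successors {2, 6}; □□¬p ∨ ¬q there: 2:T, 6:T. ✓
6: successors {2, 3, 5, 6, 7}; □□¬p ∨ ¬q there: 2:T, 3:T, 5:T, 6:T, 7:T. ✓
7: successors {1, 4, 5, 7}; □□¬p ∨ ¬q there: 1:F, 4:T, 5:T, 7:T. ✗
Satisfying worlds: {1, 4, 5, 6}.
So □(□□¬p ∨ ¬q) fails at the other 3 worlds.

3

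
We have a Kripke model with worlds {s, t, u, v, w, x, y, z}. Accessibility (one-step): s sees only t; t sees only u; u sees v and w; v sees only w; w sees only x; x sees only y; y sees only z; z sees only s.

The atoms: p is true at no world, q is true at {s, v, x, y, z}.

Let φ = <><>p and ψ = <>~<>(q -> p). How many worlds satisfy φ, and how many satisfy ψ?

For <><>p:
s: successors {t}; <>p there: t:F. ✗
t: successors {u}; <>p there: u:F. ✗
u: successors {v, w}; <>p there: v:F, w:F. ✗
v: successors {w}; <>p there: w:F. ✗
w: successors {x}; <>p there: x:F. ✗
x: successors {y}; <>p there: y:F. ✗
y: successors {z}; <>p there: z:F. ✗
z: successors {s}; <>p there: s:F. ✗
— 0 worlds.
For <>~<>(q -> p):
s: successors {t}; ~<>(q -> p) there: t:F. ✗
t: successors {u}; ~<>(q -> p) there: u:F. ✗
u: successors {v, w}; ~<>(q -> p) there: v:F, w:T. ✓
v: successors {w}; ~<>(q -> p) there: w:T. ✓
w: successors {x}; ~<>(q -> p) there: x:T. ✓
x: successors {y}; ~<>(q -> p) there: y:T. ✓
y: successors {z}; ~<>(q -> p) there: z:T. ✓
z: successors {s}; ~<>(q -> p) there: s:F. ✗
— 5 worlds.

0 and 5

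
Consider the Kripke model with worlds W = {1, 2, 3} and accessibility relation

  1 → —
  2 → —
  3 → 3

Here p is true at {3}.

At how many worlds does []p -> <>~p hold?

0

1: []p is T, <>~p is F. ✗
2: []p is T, <>~p is F. ✗
3: []p is T, <>~p is F. ✗
Satisfying worlds: ∅.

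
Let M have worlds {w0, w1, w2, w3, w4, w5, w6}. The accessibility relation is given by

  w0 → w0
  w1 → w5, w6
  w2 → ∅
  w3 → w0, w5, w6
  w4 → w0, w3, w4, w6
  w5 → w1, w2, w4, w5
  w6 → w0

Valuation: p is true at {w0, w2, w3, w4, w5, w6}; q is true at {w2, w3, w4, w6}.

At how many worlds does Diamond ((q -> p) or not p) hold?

6

w0: successors {w0}; (q -> p) or not p there: w0:T. ✓
w1: successors {w5, w6}; (q -> p) or not p there: w5:T, w6:T. ✓
w2: no successors, so Diamond ((q -> p) or not p) fails. ✗
w3: successors {w0, w5, w6}; (q -> p) or not p there: w0:T, w5:T, w6:T. ✓
w4: successors {w0, w3, w4, w6}; (q -> p) or not p there: w0:T, w3:T, w4:T, w6:T. ✓
w5: successors {w1, w2, w4, w5}; (q -> p) or not p there: w1:T, w2:T, w4:T, w5:T. ✓
w6: successors {w0}; (q -> p) or not p there: w0:T. ✓
Satisfying worlds: {w0, w1, w3, w4, w5, w6}.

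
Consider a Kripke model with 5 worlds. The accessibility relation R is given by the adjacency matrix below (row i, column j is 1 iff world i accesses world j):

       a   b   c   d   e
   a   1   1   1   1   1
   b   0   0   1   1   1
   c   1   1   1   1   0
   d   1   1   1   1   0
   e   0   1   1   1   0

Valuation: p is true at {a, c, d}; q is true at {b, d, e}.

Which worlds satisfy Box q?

∅

a: successors {a, b, c, d, e}; q there: a:F, b:T, c:F, d:T, e:T. ✗
b: successors {c, d, e}; q there: c:F, d:T, e:T. ✗
c: successors {a, b, c, d}; q there: a:F, b:T, c:F, d:T. ✗
d: successors {a, b, c, d}; q there: a:F, b:T, c:F, d:T. ✗
e: successors {b, c, d}; q there: b:T, c:F, d:T. ✗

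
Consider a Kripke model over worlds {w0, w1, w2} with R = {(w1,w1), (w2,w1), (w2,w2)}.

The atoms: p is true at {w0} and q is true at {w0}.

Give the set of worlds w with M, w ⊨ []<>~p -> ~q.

w0: []<>~p is T, ~q is F. ✗
w1: []<>~p is T, ~q is T. ✓
w2: []<>~p is T, ~q is T. ✓

{w1, w2}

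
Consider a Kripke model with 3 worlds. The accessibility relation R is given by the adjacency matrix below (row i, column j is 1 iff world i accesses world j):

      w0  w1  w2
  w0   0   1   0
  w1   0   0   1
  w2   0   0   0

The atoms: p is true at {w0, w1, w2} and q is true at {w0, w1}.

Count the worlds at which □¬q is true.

w0: successors {w1}; ¬q there: w1:F. ✗
w1: successors {w2}; ¬q there: w2:T. ✓
w2: no successors, so □¬q holds vacuously. ✓
Satisfying worlds: {w1, w2}.

2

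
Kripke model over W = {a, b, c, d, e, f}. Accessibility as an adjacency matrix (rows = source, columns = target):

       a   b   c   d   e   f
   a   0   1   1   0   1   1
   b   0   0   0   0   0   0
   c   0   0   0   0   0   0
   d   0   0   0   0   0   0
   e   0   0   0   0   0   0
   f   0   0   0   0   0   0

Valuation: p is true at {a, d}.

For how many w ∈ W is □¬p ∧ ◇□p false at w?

a: □¬p is T, ◇□p is T. ✓
b: □¬p is T, ◇□p is F. ✗
c: □¬p is T, ◇□p is F. ✗
d: □¬p is T, ◇□p is F. ✗
e: □¬p is T, ◇□p is F. ✗
f: □¬p is T, ◇□p is F. ✗
Satisfying worlds: {a}.
So □¬p ∧ ◇□p fails at the other 5 worlds.

5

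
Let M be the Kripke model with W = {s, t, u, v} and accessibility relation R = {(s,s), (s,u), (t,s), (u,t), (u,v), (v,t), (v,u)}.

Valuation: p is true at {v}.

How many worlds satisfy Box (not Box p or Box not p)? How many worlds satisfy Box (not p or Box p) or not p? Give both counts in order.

For Box (not Box p or Box not p):
s: successors {s, u}; not Box p or Box not p there: s:T, u:T. ✓
t: successors {s}; not Box p or Box not p there: s:T. ✓
u: successors {t, v}; not Box p or Box not p there: t:T, v:T. ✓
v: successors {t, u}; not Box p or Box not p there: t:T, u:T. ✓
— 4 worlds.
For Box (not p or Box p) or not p:
s: Box (not p or Box p) is T, not p is T. ✓
t: Box (not p or Box p) is T, not p is T. ✓
u: Box (not p or Box p) is F, not p is T. ✓
v: Box (not p or Box p) is T, not p is F. ✓
— 4 worlds.

4 and 4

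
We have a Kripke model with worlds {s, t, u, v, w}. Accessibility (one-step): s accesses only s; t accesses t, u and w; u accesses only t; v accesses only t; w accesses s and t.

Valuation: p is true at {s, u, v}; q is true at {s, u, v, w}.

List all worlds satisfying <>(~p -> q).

{s, t, w}

s: successors {s}; ~p -> q there: s:T. ✓
t: successors {t, u, w}; ~p -> q there: t:F, u:T, w:T. ✓
u: successors {t}; ~p -> q there: t:F. ✗
v: successors {t}; ~p -> q there: t:F. ✗
w: successors {s, t}; ~p -> q there: s:T, t:F. ✓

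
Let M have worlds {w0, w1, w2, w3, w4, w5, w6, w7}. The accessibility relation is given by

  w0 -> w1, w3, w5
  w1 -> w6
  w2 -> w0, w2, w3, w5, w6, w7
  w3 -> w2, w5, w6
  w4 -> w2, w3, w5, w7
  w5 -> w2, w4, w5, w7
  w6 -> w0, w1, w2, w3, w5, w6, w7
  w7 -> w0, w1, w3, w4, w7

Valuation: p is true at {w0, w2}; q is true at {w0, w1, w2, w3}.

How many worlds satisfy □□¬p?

w0: successors {w1, w3, w5}; □¬p there: w1:T, w3:F, w5:F. ✗
w1: successors {w6}; □¬p there: w6:F. ✗
w2: successors {w0, w2, w3, w5, w6, w7}; □¬p there: w0:T, w2:F, w3:F, w5:F, w6:F, w7:F. ✗
w3: successors {w2, w5, w6}; □¬p there: w2:F, w5:F, w6:F. ✗
w4: successors {w2, w3, w5, w7}; □¬p there: w2:F, w3:F, w5:F, w7:F. ✗
w5: successors {w2, w4, w5, w7}; □¬p there: w2:F, w4:F, w5:F, w7:F. ✗
w6: successors {w0, w1, w2, w3, w5, w6, w7}; □¬p there: w0:T, w1:T, w2:F, w3:F, w5:F, w6:F, w7:F. ✗
w7: successors {w0, w1, w3, w4, w7}; □¬p there: w0:T, w1:T, w3:F, w4:F, w7:F. ✗
Satisfying worlds: ∅.

0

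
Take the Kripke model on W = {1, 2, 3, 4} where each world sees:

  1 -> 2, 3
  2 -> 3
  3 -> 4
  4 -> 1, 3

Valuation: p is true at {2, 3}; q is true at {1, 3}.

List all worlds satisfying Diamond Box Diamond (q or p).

1: successors {2, 3}; Box Diamond (q or p) there: 2:F, 3:T. ✓
2: successors {3}; Box Diamond (q or p) there: 3:T. ✓
3: successors {4}; Box Diamond (q or p) there: 4:F. ✗
4: successors {1, 3}; Box Diamond (q or p) there: 1:F, 3:T. ✓

{1, 2, 4}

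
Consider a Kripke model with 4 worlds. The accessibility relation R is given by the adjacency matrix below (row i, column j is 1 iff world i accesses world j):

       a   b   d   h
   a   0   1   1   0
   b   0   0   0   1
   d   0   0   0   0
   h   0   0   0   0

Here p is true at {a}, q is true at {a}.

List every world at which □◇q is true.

{d, h}

a: successors {b, d}; ◇q there: b:F, d:F. ✗
b: successors {h}; ◇q there: h:F. ✗
d: no successors, so □◇q holds vacuously. ✓
h: no successors, so □◇q holds vacuously. ✓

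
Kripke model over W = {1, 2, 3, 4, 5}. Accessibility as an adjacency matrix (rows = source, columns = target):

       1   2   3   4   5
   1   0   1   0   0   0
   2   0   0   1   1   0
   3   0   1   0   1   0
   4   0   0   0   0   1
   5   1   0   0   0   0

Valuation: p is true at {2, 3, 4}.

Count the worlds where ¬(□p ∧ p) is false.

1: □p ∧ p is F. ✓
2: □p ∧ p is T. ✗
3: □p ∧ p is T. ✗
4: □p ∧ p is F. ✓
5: □p ∧ p is F. ✓
Satisfying worlds: {1, 4, 5}.
So ¬(□p ∧ p) fails at the other 2 worlds.

2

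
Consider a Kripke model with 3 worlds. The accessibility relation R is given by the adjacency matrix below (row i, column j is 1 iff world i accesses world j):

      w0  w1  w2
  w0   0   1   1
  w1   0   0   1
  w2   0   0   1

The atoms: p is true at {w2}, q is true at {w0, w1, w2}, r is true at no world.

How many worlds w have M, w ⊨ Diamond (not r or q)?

w0: successors {w1, w2}; not r or q there: w1:T, w2:T. ✓
w1: successors {w2}; not r or q there: w2:T. ✓
w2: successors {w2}; not r or q there: w2:T. ✓
Satisfying worlds: {w0, w1, w2}.

3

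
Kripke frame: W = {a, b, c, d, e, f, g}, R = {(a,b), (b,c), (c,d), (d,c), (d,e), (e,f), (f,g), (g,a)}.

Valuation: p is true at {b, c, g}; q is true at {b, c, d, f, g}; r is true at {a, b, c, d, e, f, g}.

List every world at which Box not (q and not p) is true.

{a, b, d, f, g}

a: successors {b}; not (q and not p) there: b:T. ✓
b: successors {c}; not (q and not p) there: c:T. ✓
c: successors {d}; not (q and not p) there: d:F. ✗
d: successors {c, e}; not (q and not p) there: c:T, e:T. ✓
e: successors {f}; not (q and not p) there: f:F. ✗
f: successors {g}; not (q and not p) there: g:T. ✓
g: successors {a}; not (q and not p) there: a:T. ✓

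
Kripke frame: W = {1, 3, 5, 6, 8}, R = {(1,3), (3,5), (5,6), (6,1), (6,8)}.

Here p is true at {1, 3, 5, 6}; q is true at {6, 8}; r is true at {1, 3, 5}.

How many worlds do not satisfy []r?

2

1: successors {3}; r there: 3:T. ✓
3: successors {5}; r there: 5:T. ✓
5: successors {6}; r there: 6:F. ✗
6: successors {1, 8}; r there: 1:T, 8:F. ✗
8: no successors, so []r holds vacuously. ✓
Satisfying worlds: {1, 3, 8}.
So []r fails at the other 2 worlds.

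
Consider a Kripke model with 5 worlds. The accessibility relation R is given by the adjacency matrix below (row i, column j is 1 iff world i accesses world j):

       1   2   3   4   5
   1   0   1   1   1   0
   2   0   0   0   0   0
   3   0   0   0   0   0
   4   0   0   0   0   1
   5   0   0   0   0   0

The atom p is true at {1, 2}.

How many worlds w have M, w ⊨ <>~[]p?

1: successors {2, 3, 4}; ~[]p there: 2:F, 3:F, 4:T. ✓
2: no successors, so <>~[]p fails. ✗
3: no successors, so <>~[]p fails. ✗
4: successors {5}; ~[]p there: 5:F. ✗
5: no successors, so <>~[]p fails. ✗
Satisfying worlds: {1}.

1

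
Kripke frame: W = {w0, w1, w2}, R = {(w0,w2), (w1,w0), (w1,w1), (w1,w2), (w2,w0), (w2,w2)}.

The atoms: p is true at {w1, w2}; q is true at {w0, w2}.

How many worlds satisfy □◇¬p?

w0: successors {w2}; ◇¬p there: w2:T. ✓
w1: successors {w0, w1, w2}; ◇¬p there: w0:F, w1:T, w2:T. ✗
w2: successors {w0, w2}; ◇¬p there: w0:F, w2:T. ✗
Satisfying worlds: {w0}.

1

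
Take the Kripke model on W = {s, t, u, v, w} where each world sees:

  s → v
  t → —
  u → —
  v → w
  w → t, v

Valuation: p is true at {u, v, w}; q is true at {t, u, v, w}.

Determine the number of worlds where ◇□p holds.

s: successors {v}; □p there: v:T. ✓
t: no successors, so ◇□p fails. ✗
u: no successors, so ◇□p fails. ✗
v: successors {w}; □p there: w:F. ✗
w: successors {t, v}; □p there: t:T, v:T. ✓
Satisfying worlds: {s, w}.

2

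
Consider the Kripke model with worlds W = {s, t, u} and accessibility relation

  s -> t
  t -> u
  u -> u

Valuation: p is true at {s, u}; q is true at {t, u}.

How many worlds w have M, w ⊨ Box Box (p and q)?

3

s: successors {t}; Box (p and q) there: t:T. ✓
t: successors {u}; Box (p and q) there: u:T. ✓
u: successors {u}; Box (p and q) there: u:T. ✓
Satisfying worlds: {s, t, u}.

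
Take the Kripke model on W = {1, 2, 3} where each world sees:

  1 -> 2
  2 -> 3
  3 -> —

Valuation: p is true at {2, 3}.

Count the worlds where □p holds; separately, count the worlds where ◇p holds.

3 and 2

For □p:
1: successors {2}; p there: 2:T. ✓
2: successors {3}; p there: 3:T. ✓
3: no successors, so □p holds vacuously. ✓
— 3 worlds.
For ◇p:
1: successors {2}; p there: 2:T. ✓
2: successors {3}; p there: 3:T. ✓
3: no successors, so ◇p fails. ✗
— 2 worlds.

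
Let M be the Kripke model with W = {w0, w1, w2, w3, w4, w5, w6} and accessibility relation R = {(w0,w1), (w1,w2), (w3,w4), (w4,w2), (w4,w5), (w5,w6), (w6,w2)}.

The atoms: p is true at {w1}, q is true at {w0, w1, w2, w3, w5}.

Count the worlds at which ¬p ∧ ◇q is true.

w0: ¬p is T, ◇q is T. ✓
w1: ¬p is F, ◇q is T. ✗
w2: ¬p is T, ◇q is F. ✗
w3: ¬p is T, ◇q is F. ✗
w4: ¬p is T, ◇q is T. ✓
w5: ¬p is T, ◇q is F. ✗
w6: ¬p is T, ◇q is T. ✓
Satisfying worlds: {w0, w4, w6}.

3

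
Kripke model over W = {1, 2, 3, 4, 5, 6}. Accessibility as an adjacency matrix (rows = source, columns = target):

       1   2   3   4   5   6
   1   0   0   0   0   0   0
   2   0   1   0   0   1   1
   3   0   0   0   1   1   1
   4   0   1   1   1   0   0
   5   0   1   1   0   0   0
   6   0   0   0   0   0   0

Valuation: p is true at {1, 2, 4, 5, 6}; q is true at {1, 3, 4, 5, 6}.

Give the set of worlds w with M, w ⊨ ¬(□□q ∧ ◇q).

{1, 2, 3, 4, 5, 6}

1: □□q ∧ ◇q is F. ✓
2: □□q ∧ ◇q is F. ✓
3: □□q ∧ ◇q is F. ✓
4: □□q ∧ ◇q is F. ✓
5: □□q ∧ ◇q is F. ✓
6: □□q ∧ ◇q is F. ✓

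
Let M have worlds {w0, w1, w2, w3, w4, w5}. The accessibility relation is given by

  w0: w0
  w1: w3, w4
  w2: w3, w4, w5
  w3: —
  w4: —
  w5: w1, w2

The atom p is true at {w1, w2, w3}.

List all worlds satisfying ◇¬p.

{w0, w1, w2}

w0: successors {w0}; ¬p there: w0:T. ✓
w1: successors {w3, w4}; ¬p there: w3:F, w4:T. ✓
w2: successors {w3, w4, w5}; ¬p there: w3:F, w4:T, w5:T. ✓
w3: no successors, so ◇¬p fails. ✗
w4: no successors, so ◇¬p fails. ✗
w5: successors {w1, w2}; ¬p there: w1:F, w2:F. ✗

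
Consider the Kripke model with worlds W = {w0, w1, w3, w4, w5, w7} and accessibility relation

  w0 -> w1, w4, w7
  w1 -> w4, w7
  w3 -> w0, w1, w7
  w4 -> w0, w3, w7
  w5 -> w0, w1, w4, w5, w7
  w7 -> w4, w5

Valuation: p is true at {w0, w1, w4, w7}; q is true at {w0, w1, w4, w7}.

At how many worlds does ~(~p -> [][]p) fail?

4

w0: ~p -> [][]p is T. ✗
w1: ~p -> [][]p is T. ✗
w3: ~p -> [][]p is F. ✓
w4: ~p -> [][]p is T. ✗
w5: ~p -> [][]p is F. ✓
w7: ~p -> [][]p is T. ✗
Satisfying worlds: {w3, w5}.
So ~(~p -> [][]p) fails at the other 4 worlds.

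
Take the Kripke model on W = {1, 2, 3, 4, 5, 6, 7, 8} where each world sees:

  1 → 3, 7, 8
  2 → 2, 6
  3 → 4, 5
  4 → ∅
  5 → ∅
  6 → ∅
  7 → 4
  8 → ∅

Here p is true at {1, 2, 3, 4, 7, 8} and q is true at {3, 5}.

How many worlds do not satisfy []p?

2

1: successors {3, 7, 8}; p there: 3:T, 7:T, 8:T. ✓
2: successors {2, 6}; p there: 2:T, 6:F. ✗
3: successors {4, 5}; p there: 4:T, 5:F. ✗
4: no successors, so []p holds vacuously. ✓
5: no successors, so []p holds vacuously. ✓
6: no successors, so []p holds vacuously. ✓
7: successors {4}; p there: 4:T. ✓
8: no successors, so []p holds vacuously. ✓
Satisfying worlds: {1, 4, 5, 6, 7, 8}.
So []p fails at the other 2 worlds.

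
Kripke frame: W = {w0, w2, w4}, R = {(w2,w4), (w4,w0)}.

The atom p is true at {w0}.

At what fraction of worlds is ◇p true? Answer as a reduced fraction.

1/3

w0: no successors, so ◇p fails. ✗
w2: successors {w4}; p there: w4:F. ✗
w4: successors {w0}; p there: w0:T. ✓
That's 1 of 3 worlds, so 1/3.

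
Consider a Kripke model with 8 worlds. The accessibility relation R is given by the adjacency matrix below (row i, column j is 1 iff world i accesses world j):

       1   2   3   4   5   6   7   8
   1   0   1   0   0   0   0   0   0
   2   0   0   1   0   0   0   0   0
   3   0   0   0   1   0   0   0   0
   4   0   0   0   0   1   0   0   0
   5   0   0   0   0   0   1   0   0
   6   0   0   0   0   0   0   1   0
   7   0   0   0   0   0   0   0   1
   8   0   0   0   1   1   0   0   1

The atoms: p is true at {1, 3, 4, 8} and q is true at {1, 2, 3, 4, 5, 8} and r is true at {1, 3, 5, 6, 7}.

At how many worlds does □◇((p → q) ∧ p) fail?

4

1: successors {2}; ◇((p → q) ∧ p) there: 2:T. ✓
2: successors {3}; ◇((p → q) ∧ p) there: 3:T. ✓
3: successors {4}; ◇((p → q) ∧ p) there: 4:F. ✗
4: successors {5}; ◇((p → q) ∧ p) there: 5:F. ✗
5: successors {6}; ◇((p → q) ∧ p) there: 6:F. ✗
6: successors {7}; ◇((p → q) ∧ p) there: 7:T. ✓
7: successors {8}; ◇((p → q) ∧ p) there: 8:T. ✓
8: successors {4, 5, 8}; ◇((p → q) ∧ p) there: 4:F, 5:F, 8:T. ✗
Satisfying worlds: {1, 2, 6, 7}.
So □◇((p → q) ∧ p) fails at the other 4 worlds.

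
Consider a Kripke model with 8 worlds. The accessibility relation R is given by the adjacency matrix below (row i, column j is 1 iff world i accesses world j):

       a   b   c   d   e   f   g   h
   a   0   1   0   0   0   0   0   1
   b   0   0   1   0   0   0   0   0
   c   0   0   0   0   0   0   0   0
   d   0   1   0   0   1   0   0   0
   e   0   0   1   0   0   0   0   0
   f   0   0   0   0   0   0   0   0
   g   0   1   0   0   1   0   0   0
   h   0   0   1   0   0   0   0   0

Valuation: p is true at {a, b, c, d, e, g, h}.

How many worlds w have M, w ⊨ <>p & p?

a: <>p is T, p is T. ✓
b: <>p is T, p is T. ✓
c: <>p is F, p is T. ✗
d: <>p is T, p is T. ✓
e: <>p is T, p is T. ✓
f: <>p is F, p is F. ✗
g: <>p is T, p is T. ✓
h: <>p is T, p is T. ✓
Satisfying worlds: {a, b, d, e, g, h}.

6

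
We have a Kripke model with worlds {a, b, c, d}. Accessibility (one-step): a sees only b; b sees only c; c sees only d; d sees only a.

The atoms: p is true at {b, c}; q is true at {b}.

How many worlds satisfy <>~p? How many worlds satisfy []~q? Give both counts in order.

2 and 3

For <>~p:
a: successors {b}; ~p there: b:F. ✗
b: successors {c}; ~p there: c:F. ✗
c: successors {d}; ~p there: d:T. ✓
d: successors {a}; ~p there: a:T. ✓
— 2 worlds.
For []~q:
a: successors {b}; ~q there: b:F. ✗
b: successors {c}; ~q there: c:T. ✓
c: successors {d}; ~q there: d:T. ✓
d: successors {a}; ~q there: a:T. ✓
— 3 worlds.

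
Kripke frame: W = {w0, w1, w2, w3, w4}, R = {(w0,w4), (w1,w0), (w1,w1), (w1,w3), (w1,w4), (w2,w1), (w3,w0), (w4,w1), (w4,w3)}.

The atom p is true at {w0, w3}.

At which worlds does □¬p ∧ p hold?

w0: □¬p is T, p is T. ✓
w1: □¬p is F, p is F. ✗
w2: □¬p is T, p is F. ✗
w3: □¬p is F, p is T. ✗
w4: □¬p is F, p is F. ✗

{w0}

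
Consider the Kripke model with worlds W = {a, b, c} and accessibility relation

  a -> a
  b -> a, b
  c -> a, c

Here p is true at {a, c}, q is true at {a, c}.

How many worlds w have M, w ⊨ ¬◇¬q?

2

a: ◇¬q is F. ✓
b: ◇¬q is T. ✗
c: ◇¬q is F. ✓
Satisfying worlds: {a, c}.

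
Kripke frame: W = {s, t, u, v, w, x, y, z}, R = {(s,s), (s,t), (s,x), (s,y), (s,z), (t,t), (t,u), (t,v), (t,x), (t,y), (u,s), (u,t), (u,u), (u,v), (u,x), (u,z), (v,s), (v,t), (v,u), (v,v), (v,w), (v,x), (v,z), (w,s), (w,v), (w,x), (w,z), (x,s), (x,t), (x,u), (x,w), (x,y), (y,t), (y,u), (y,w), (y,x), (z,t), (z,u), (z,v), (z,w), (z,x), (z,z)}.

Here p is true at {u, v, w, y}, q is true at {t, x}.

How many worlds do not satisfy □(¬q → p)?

6

s: successors {s, t, x, y, z}; ¬q → p there: s:F, t:T, x:T, y:T, z:F. ✗
t: successors {t, u, v, x, y}; ¬q → p there: t:T, u:T, v:T, x:T, y:T. ✓
u: successors {s, t, u, v, x, z}; ¬q → p there: s:F, t:T, u:T, v:T, x:T, z:F. ✗
v: successors {s, t, u, v, w, x, z}; ¬q → p there: s:F, t:T, u:T, v:T, w:T, x:T, z:F. ✗
w: successors {s, v, x, z}; ¬q → p there: s:F, v:T, x:T, z:F. ✗
x: successors {s, t, u, w, y}; ¬q → p there: s:F, t:T, u:T, w:T, y:T. ✗
y: successors {t, u, w, x}; ¬q → p there: t:T, u:T, w:T, x:T. ✓
z: successors {t, u, v, w, x, z}; ¬q → p there: t:T, u:T, v:T, w:T, x:T, z:F. ✗
Satisfying worlds: {t, y}.
So □(¬q → p) fails at the other 6 worlds.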